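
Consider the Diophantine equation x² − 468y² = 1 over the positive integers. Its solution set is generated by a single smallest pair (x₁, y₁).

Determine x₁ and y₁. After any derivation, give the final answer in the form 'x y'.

[21; 1,1,1,2,1,1,1,42] for √468; ℓ=8 ⇒ convergent index 7
a_0=21:  p_0=21·1+0=21,  q_0=21·0+1=1
a_1=1:  p_1=1·21+1=22,  q_1=1·1+0=1
a_2=1:  p_2=1·22+21=43,  q_2=1·1+1=2
a_3=1:  p_3=1·43+22=65,  q_3=1·2+1=3
a_4=2:  p_4=2·65+43=173,  q_4=2·3+2=8
a_5=1:  p_5=1·173+65=238,  q_5=1·8+3=11
a_6=1:  p_6=1·238+173=411,  q_6=1·11+8=19
a_7=1:  p_7=1·411+238=649,  q_7=1·19+11=30
(x₁, y₁) = (649, 30);  649² − 468·30² = 1 ✓

649 30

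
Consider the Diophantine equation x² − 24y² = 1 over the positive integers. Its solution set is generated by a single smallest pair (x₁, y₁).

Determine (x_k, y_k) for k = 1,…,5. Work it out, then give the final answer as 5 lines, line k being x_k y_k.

5 1
49 10
485 99
4801 980
47525 9701

d=24: √d = [4; 1,8] (ℓ=2, even), read p_1/q_1
a_0=4:  p_0=4·1+0=4,  q_0=4·0+1=1
a_1=1:  p_1=1·4+1=5,  q_1=1·1+0=1
fundamental: x₁=5, y₁=1  (since 25 − 24·1 = 1)
k=2:  x_2 = 5·5+24·1·1 = 49,  y_2 = 5·1+1·5 = 10
k=3:  x_3 = 5·49+24·1·10 = 485,  y_3 = 5·10+1·49 = 99
k=4:  x_4 = 5·485+24·1·99 = 4801,  y_4 = 5·99+1·485 = 980
k=5:  x_5 = 5·4801+24·1·980 = 47525,  y_5 = 5·980+1·4801 = 9701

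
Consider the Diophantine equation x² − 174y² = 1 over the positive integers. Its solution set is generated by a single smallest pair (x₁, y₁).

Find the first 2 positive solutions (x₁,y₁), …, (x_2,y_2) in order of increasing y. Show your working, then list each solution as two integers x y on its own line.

1451 110
4210801 319220

d=174: √d = [13; 5,4,5,26] (ℓ=4, even), read p_3/q_3
a_0=13:  p_0=13·1+0=13,  q_0=13·0+1=1
a_1=5:  p_1=5·13+1=66,  q_1=5·1+0=5
a_2=4:  p_2=4·66+13=277,  q_2=4·5+1=21
a_3=5:  p_3=5·277+66=1451,  q_3=5·21+5=110
→ (1451, 110).  Check: 1451²=2105401, 174·110²=2105400, difference 1.
(x_2, y_2) = (1451·1451 + 174·110·110, 1451·110 + 110·1451) = (4210801, 319220)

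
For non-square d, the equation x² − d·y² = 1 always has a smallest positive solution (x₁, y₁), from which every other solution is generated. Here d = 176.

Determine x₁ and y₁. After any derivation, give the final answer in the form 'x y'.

√176 → a₀=13, period (3,1,3,26); ℓ=4 even so k=3
step 0: (13, 1)  from 13·(1,0) + (0,1)
…
step 2: (53, 4)  from 1·(40,3) + (13,1)
step 3: (199, 15)  from 3·(53,4) + (40,3)
→ (199, 15).  Check: 199²=39601, 176·15²=39600, difference 1.

199 15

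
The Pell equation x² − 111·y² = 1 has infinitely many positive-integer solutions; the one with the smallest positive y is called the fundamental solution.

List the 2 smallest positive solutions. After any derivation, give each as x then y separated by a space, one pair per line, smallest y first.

295 28
174049 16520

√111 → a₀=10, period (1,1,6,1,1,20); ℓ=6 even so k=5
step 0: (10, 1)  from 10·(1,0) + (0,1)
step 1: (11, 1)  from 1·(10,1) + (1,0)
step 2: (21, 2)  from 1·(11,1) + (10,1)
step 3: (137, 13)  from 6·(21,2) + (11,1)
step 4: (158, 15)  from 1·(137,13) + (21,2)
step 5: (295, 28)  from 1·(158,15) + (137,13)
fundamental: x₁=295, y₁=28  (since 87025 − 111·784 = 1)
(295+28√111)^2 = 174049 + 16520√111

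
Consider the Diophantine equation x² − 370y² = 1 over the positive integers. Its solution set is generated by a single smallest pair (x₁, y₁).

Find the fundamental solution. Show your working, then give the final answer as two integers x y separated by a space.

√370 = [19; 4,4,38, …], period ℓ=3 (odd) → k=5
k=0  a_k=19  p_k/q_k = 19/1
…
k=3  a_k=38  p_k/q_k = 12503/650
k=4  a_k=4  p_k/q_k = 50339/2617
k=5  a_k=4  p_k/q_k = 213859/11118
fundamental: x₁=213859, y₁=11118  (since 45735671881 − 370·123609924 = 1)

213859 11118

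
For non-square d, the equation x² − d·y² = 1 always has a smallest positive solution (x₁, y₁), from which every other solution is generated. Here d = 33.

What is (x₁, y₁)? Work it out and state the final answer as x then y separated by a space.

√33 = [5; 1,2,1,10, …], period ℓ=4 (even) → k=3
i=0: a=5 ⇒ p=5, q=1
…
i=2: a=2 ⇒ p=17, q=3
i=3: a=1 ⇒ p=23, q=4
→ (23, 4).  Check: 23²=529, 33·4²=528, difference 1.

23 4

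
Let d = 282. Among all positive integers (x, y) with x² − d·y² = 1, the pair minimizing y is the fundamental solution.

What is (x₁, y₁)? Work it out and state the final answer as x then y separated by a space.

2351 140

[16; 1,3,1,4,1,3,1,32] for √282; ℓ=8 ⇒ convergent index 7
step 0: (16, 1)  from 16·(1,0) + (0,1)
step 1: (17, 1)  from 1·(16,1) + (1,0)
…
step 3: (84, 5)  from 1·(67,4) + (17,1)
…
step 5: (487, 29)  from 1·(403,24) + (84,5)
step 6: (1864, 111)  from 3·(487,29) + (403,24)
step 7: (2351, 140)  from 1·(1864,111) + (487,29)
(x₁, y₁) = (2351, 140);  2351² − 282·140² = 1 ✓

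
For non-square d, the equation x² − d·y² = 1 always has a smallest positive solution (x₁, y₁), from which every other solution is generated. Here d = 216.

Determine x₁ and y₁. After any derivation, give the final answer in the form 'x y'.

√216 = [14; 1,2,3,2,1,28, …], period ℓ=6 (even) → k=5
step 0: (14, 1)  from 14·(1,0) + (0,1)
…
step 2: (44, 3)  from 2·(15,1) + (14,1)
…
step 4: (338, 23)  from 2·(147,10) + (44,3)
step 5: (485, 33)  from 1·(338,23) + (147,10)
fundamental: x₁=485, y₁=33  (since 235225 − 216·1089 = 1)

485 33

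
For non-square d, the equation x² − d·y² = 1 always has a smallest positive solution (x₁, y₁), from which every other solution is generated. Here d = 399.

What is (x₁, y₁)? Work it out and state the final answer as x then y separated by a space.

d=399: √d = [19; 1,38] (ℓ=2, even), read p_1/q_1
step 0: (19, 1)  from 19·(1,0) + (0,1)
step 1: (20, 1)  from 1·(19,1) + (1,0)
(x₁, y₁) = (20, 1);  20² − 399·1² = 1 ✓

20 1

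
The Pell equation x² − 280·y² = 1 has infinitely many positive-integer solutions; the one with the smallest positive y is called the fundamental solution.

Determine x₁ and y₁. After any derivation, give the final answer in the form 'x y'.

d=280: √d = [16; 1,2,1,2,1,32] (ℓ=6, even), read p_5/q_5
k=0  a_k=16  p_k/q_k = 16/1
k=1  a_k=1  p_k/q_k = 17/1
k=2  a_k=2  p_k/q_k = 50/3
k=3  a_k=1  p_k/q_k = 67/4
k=4  a_k=2  p_k/q_k = 184/11
k=5  a_k=1  p_k/q_k = 251/15
(x₁, y₁) = (251, 15);  251² − 280·15² = 1 ✓

251 15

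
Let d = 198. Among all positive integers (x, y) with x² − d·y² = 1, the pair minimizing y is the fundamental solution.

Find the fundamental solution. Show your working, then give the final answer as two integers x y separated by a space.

d=198: √d = [14; 14,28] (ℓ=2, even), read p_1/q_1
k=0  a_k=14  p_k/q_k = 14/1
k=1  a_k=14  p_k/q_k = 197/14
→ (197, 14).  Check: 197²=38809, 198·14²=38808, difference 1.

197 14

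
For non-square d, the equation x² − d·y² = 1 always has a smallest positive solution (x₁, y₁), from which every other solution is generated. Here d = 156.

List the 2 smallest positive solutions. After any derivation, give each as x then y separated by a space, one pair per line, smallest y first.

25 2
1249 100

√156 → a₀=12, period (2,24); ℓ=2 even so k=1
i=0: a=12 ⇒ p=12, q=1
i=1: a=2 ⇒ p=25, q=2
fundamental: x₁=25, y₁=2  (since 625 − 156·4 = 1)
(x_2, y_2) = (25·25 + 156·2·2, 25·2 + 2·25) = (1249, 100)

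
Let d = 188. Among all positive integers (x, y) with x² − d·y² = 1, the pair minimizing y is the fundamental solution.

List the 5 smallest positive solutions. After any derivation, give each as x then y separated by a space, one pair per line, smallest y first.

d=188: √d = [13; 1,2,2,6,2,2,1,26] (ℓ=8, even), read p_7/q_7
k=0  a_k=13  p_k/q_k = 13/1
…
k=6  a_k=2  p_k/q_k = 3277/239
k=7  a_k=1  p_k/q_k = 4607/336
fundamental: x₁=4607, y₁=336  (since 21224449 − 188·112896 = 1)
(4607+336√188)^2 = 42448897 + 3095904√188
(4607+336√188)^3 = 391124132351 + 28525659120√188
(4607+336√188)^4 = 3603817713033217 + 262835420035776√188
(4607+336√188)^5 = 33205576016763929087 + 2421765531683980944√188

4607 336
42448897 3095904
391124132351 28525659120
3603817713033217 262835420035776
33205576016763929087 2421765531683980944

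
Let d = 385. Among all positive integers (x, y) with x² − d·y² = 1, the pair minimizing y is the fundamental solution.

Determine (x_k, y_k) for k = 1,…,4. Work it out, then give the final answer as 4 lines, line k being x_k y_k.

√385 → a₀=19, period (1,1,1,1,1,…,1,1,38); ℓ=16 even so k=15
k=0  a_k=19  p_k/q_k = 19/1
…
k=2  a_k=1  p_k/q_k = 39/2
…
k=8  a_k=2  p_k/q_k = 2021/103
…
k=10  a_k=3  p_k/q_k = 10262/523
k=11  a_k=1  p_k/q_k = 13009/663
k=12  a_k=1  p_k/q_k = 23271/1186
…
k=14  a_k=1  p_k/q_k = 59551/3035
k=15  a_k=1  p_k/q_k = 95831/4884
fundamental: x₁=95831, y₁=4884  (since 9183580561 − 385·23853456 = 1)
k=2:  x_2 = 95831·95831+385·4884·4884 = 18367161121,  y_2 = 95831·4884+4884·95831 = 936077208
k=3:  x_3 = 95831·18367161121+385·4884·936077208 = 3520286834677271,  y_3 = 95831·936077208+4884·18367161121 = 179410429834812
k=4:  x_4 = 95831·3520286834677271+385·4884·179410429834812 = 674705215289547953281,  y_4 = 95831·179410429834812+4884·3520286834677271 = 34386161802063660336

95831 4884
18367161121 936077208
3520286834677271 179410429834812
674705215289547953281 34386161802063660336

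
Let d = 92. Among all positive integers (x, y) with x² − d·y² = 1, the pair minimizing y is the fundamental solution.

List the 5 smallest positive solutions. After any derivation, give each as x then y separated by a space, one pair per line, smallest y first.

1151 120
2649601 276240
6099380351 635904360
14040770918401 1463851560480
32321848554778751 3369785656320600

√92 = [9; 1,1,2,4,2,1,1,18, …], period ℓ=8 (even) → k=7
step 0: (9, 1)  from 9·(1,0) + (0,1)
…
step 3: (48, 5)  from 2·(19,2) + (10,1)
step 4: (211, 22)  from 4·(48,5) + (19,2)
step 5: (470, 49)  from 2·(211,22) + (48,5)
step 6: (681, 71)  from 1·(470,49) + (211,22)
step 7: (1151, 120)  from 1·(681,71) + (470,49)
→ (1151, 120).  Check: 1151²=1324801, 92·120²=1324800, difference 1.
k=2:  x_2 = 1151·1151+92·120·120 = 2649601,  y_2 = 1151·120+120·1151 = 276240
k=3:  x_3 = 1151·2649601+92·120·276240 = 6099380351,  y_3 = 1151·276240+120·2649601 = 635904360
k=4:  x_4 = 1151·6099380351+92·120·635904360 = 14040770918401,  y_4 = 1151·635904360+120·6099380351 = 1463851560480
k=5:  x_5 = 1151·14040770918401+92·120·1463851560480 = 32321848554778751,  y_5 = 1151·1463851560480+120·14040770918401 = 3369785656320600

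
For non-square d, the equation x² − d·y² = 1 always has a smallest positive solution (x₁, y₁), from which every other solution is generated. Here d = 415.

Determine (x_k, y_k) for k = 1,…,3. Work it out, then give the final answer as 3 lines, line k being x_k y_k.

√415 = [20; 2,1,2,4,6,…,1,2,40, …], period ℓ=16 (even) → k=15
a_0=20:  p_0=20·1+0=20,  q_0=20·0+1=1
a_1=2:  p_1=2·20+1=41,  q_1=2·1+0=2
a_2=1:  p_2=1·41+20=61,  q_2=1·2+1=3
…
a_4=4:  p_4=4·163+61=713,  q_4=4·8+3=35
…
a_7=1:  p_7=1·5154+4441=9595,  q_7=1·253+218=471
a_8=3:  p_8=3·9595+5154=33939,  q_8=3·471+253=1666
…
a_10=1:  p_10=1·43534+33939=77473,  q_10=1·2137+1666=3803
…
a_14=1:  p_14=1·4730294+2110961=6841255,  q_14=1·232201+103623=335824
a_15=2:  p_15=2·6841255+4730294=18412804,  q_15=2·335824+232201=903849
(x₁, y₁) = (18412804, 903849);  18412804² − 415·903849² = 1 ✓
n=2: (18412804,903849)∘(18412804,903849) = (18412804·18412804+415·903849·903849, 18412804·903849+903849·18412804) = (678062702284831,33284788965192)
n=3: (678062702284831,33284788965192)∘(18412804,903849) = (18412804·678062702284831+415·903849·33284788965192, 18412804·33284788965192+903849·678062702284831) = (24970071273761872339444,1225732590794885332887)

18412804 903849
678062702284831 33284788965192
24970071273761872339444 1225732590794885332887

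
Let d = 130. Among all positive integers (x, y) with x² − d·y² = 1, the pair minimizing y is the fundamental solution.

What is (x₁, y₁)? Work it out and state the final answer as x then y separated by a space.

d=130: √d = [11; 2,2,22] (ℓ=3, odd), read p_5/q_5
i=0: a=11 ⇒ p=11, q=1
i=1: a=2 ⇒ p=23, q=2
i=2: a=2 ⇒ p=57, q=5
…
i=4: a=2 ⇒ p=2611, q=229
i=5: a=2 ⇒ p=6499, q=570
→ (6499, 570).  Check: 6499²=42237001, 130·570²=42237000, difference 1.

6499 570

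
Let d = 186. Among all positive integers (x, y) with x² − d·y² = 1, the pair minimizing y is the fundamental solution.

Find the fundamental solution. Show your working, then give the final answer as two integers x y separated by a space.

d=186: √d = [13; 1,1,1,3,4,3,1,1,1,26] (ℓ=10, even), read p_9/q_9
i=0: a=13 ⇒ p=13, q=1
…
i=7: a=1 ⇒ p=2714, q=199
i=8: a=1 ⇒ p=4787, q=351
i=9: a=1 ⇒ p=7501, q=550
(x₁, y₁) = (7501, 550);  7501² − 186·550² = 1 ✓

7501 550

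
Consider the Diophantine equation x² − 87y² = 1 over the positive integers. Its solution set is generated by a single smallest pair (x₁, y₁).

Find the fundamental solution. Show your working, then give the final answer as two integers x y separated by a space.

[9; 3,18] for √87; ℓ=2 ⇒ convergent index 1
k=0  a_k=9  p_k/q_k = 9/1
k=1  a_k=3  p_k/q_k = 28/3
(x₁, y₁) = (28, 3);  28² − 87·3² = 1 ✓

28 3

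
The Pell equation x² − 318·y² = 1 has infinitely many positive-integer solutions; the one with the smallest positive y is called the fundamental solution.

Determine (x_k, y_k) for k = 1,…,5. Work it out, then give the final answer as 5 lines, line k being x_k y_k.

107 6
22897 1284
4899851 274770
1048545217 58799496
224383776587 12582817374

√318 = [17; 1,4,1,34, …], period ℓ=4 (even) → k=3
step 0: (17, 1)  from 17·(1,0) + (0,1)
step 1: (18, 1)  from 1·(17,1) + (1,0)
step 2: (89, 5)  from 4·(18,1) + (17,1)
step 3: (107, 6)  from 1·(89,5) + (18,1)
(x₁, y₁) = (107, 6);  107² − 318·6² = 1 ✓
n=2: (107,6)∘(107,6) = (107·107+318·6·6, 107·6+6·107) = (22897,1284)
n=3: (22897,1284)∘(107,6) = (107·22897+318·6·1284, 107·1284+6·22897) = (4899851,274770)
n=4: (4899851,274770)∘(107,6) = (107·4899851+318·6·274770, 107·274770+6·4899851) = (1048545217,58799496)
n=5: (1048545217,58799496)∘(107,6) = (107·1048545217+318·6·58799496, 107·58799496+6·1048545217) = (224383776587,12582817374)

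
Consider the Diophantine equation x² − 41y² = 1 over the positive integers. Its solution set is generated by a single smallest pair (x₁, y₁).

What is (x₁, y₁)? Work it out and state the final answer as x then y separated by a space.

√41 = [6; 2,2,12, …], period ℓ=3 (odd) → k=5
i=0: a=6 ⇒ p=6, q=1
i=1: a=2 ⇒ p=13, q=2
i=2: a=2 ⇒ p=32, q=5
…
i=4: a=2 ⇒ p=826, q=129
i=5: a=2 ⇒ p=2049, q=320
(x₁, y₁) = (2049, 320);  2049² − 41·320² = 1 ✓

2049 320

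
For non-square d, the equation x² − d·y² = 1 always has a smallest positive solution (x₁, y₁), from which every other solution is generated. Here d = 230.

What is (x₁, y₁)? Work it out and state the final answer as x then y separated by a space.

[15; 6,30] for √230; ℓ=2 ⇒ convergent index 1
k=0  a_k=15  p_k/q_k = 15/1
k=1  a_k=6  p_k/q_k = 91/6
→ (91, 6).  Check: 91²=8281, 230·6²=8280, difference 1.

91 6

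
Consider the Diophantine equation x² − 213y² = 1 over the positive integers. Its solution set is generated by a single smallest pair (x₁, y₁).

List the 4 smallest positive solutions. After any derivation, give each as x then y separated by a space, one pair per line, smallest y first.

[14; 1,1,2,6,1,8,1,6,2,1,1,28] for √213; ℓ=12 ⇒ convergent index 11
a_0=14:  p_0=14·1+0=14,  q_0=14·0+1=1
…
a_3=2:  p_3=2·29+15=73,  q_3=2·2+1=5
a_4=6:  p_4=6·73+29=467,  q_4=6·5+2=32
a_5=1:  p_5=1·467+73=540,  q_5=1·32+5=37
a_6=8:  p_6=8·540+467=4787,  q_6=8·37+32=328
…
a_9=2:  p_9=2·36749+5327=78825,  q_9=2·2518+365=5401
a_10=1:  p_10=1·78825+36749=115574,  q_10=1·5401+2518=7919
a_11=1:  p_11=1·115574+78825=194399,  q_11=1·7919+5401=13320
(x₁, y₁) = (194399, 13320);  194399² − 213·13320² = 1 ✓
n=2: (194399,13320)∘(194399,13320) = (194399·194399+213·13320·13320, 194399·13320+13320·194399) = (75581942401,5178789360)
n=3: (75581942401,5178789360)∘(194399,13320) = (194399·75581942401+213·13320·5178789360, 194399·5178789360+13320·75581942401) = (29386108041429599,2013502945575960)
n=4: (29386108041429599,2013502945575960)∘(194399,13320) = (194399·29386108041429599+213·13320·2013502945575960, 194399·2013502945575960+13320·29386108041429599) = (11425260034216163289601,782845918228863306720)

194399 13320
75581942401 5178789360
29386108041429599 2013502945575960
11425260034216163289601 782845918228863306720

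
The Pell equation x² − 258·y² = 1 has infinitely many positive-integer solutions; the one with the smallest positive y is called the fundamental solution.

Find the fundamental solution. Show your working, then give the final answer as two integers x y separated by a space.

√258 = [16; 16,32, …], period ℓ=2 (even) → k=1
a_0=16:  p_0=16·1+0=16,  q_0=16·0+1=1
a_1=16:  p_1=16·16+1=257,  q_1=16·1+0=16
(x₁, y₁) = (257, 16);  257² − 258·16² = 1 ✓

257 16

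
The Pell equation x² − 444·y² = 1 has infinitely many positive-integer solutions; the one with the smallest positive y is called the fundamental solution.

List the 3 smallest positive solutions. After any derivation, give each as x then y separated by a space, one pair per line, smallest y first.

[21; 14,42] for √444; ℓ=2 ⇒ convergent index 1
a_0=21:  p_0=21·1+0=21,  q_0=21·0+1=1
a_1=14:  p_1=14·21+1=295,  q_1=14·1+0=14
fundamental: x₁=295, y₁=14  (since 87025 − 444·196 = 1)
(295+14√444)^2 = 174049 + 8260√444
(295+14√444)^3 = 102688615 + 4873386√444

295 14
174049 8260
102688615 4873386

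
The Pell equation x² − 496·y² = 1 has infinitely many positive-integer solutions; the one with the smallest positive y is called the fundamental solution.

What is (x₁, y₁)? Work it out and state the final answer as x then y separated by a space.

√496 → a₀=22, period (3,1,2,4,1,…,1,3,44); ℓ=16 even so k=15
a_0=22:  p_0=22·1+0=22,  q_0=22·0+1=1
a_1=3:  p_1=3·22+1=67,  q_1=3·1+0=3
a_2=1:  p_2=1·67+22=89,  q_2=1·3+1=4
a_3=2:  p_3=2·89+67=245,  q_3=2·4+3=11
a_4=4:  p_4=4·245+89=1069,  q_4=4·11+4=48
a_5=1:  p_5=1·1069+245=1314,  q_5=1·48+11=59
a_6=1:  p_6=1·1314+1069=2383,  q_6=1·59+48=107
a_7=2:  p_7=2·2383+1314=6080,  q_7=2·107+59=273
…
a_11=1:  p_11=1·49709+35166=84875,  q_11=1·2232+1579=3811
a_12=4:  p_12=4·84875+49709=389209,  q_12=4·3811+2232=17476
a_13=2:  p_13=2·389209+84875=863293,  q_13=2·17476+3811=38763
a_14=1:  p_14=1·863293+389209=1252502,  q_14=1·38763+17476=56239
a_15=3:  p_15=3·1252502+863293=4620799,  q_15=3·56239+38763=207480
→ (4620799, 207480).  Check: 4620799²=21351783398401, 496·207480²=21351783398400, difference 1.

4620799 207480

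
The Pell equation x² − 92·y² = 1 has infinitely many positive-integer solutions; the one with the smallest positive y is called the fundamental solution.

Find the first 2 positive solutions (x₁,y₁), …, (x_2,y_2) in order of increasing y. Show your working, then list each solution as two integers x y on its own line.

1151 120
2649601 276240

√92 = [9; 1,1,2,4,2,1,1,18, …], period ℓ=8 (even) → k=7
k=0  a_k=9  p_k/q_k = 9/1
k=1  a_k=1  p_k/q_k = 10/1
k=2  a_k=1  p_k/q_k = 19/2
k=3  a_k=2  p_k/q_k = 48/5
…
k=6  a_k=1  p_k/q_k = 681/71
k=7  a_k=1  p_k/q_k = 1151/120
fundamental: x₁=1151, y₁=120  (since 1324801 − 92·14400 = 1)
(1151+120√92)^2 = 2649601 + 276240√92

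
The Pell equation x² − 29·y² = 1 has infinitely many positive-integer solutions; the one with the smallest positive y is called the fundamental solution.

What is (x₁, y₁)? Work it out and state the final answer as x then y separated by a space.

9801 1820

√29 → a₀=5, period (2,1,1,2,10); ℓ=5 odd so k=9
k=0  a_k=5  p_k/q_k = 5/1
…
k=3  a_k=1  p_k/q_k = 27/5
…
k=5  a_k=10  p_k/q_k = 727/135
…
k=8  a_k=1  p_k/q_k = 3775/701
k=9  a_k=2  p_k/q_k = 9801/1820
fundamental: x₁=9801, y₁=1820  (since 96059601 − 29·3312400 = 1)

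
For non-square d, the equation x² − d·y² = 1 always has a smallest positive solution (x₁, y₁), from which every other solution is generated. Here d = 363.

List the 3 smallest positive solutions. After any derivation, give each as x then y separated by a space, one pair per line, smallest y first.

362 19
262087 13756
189750626 9959325

√363 → a₀=19, period (19,38); ℓ=2 even so k=1
step 0: (19, 1)  from 19·(1,0) + (0,1)
step 1: (362, 19)  from 19·(19,1) + (1,0)
(x₁, y₁) = (362, 19);  362² − 363·19² = 1 ✓
k=2:  x_2 = 362·362+363·19·19 = 262087,  y_2 = 362·19+19·362 = 13756
k=3:  x_3 = 362·262087+363·19·13756 = 189750626,  y_3 = 362·13756+19·262087 = 9959325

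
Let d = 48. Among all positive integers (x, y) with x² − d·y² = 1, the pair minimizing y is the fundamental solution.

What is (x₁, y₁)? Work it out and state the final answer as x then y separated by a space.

7 1

√48 → a₀=6, period (1,12); ℓ=2 even so k=1
k=0  a_k=6  p_k/q_k = 6/1
k=1  a_k=1  p_k/q_k = 7/1
(x₁, y₁) = (7, 1);  7² − 48·1² = 1 ✓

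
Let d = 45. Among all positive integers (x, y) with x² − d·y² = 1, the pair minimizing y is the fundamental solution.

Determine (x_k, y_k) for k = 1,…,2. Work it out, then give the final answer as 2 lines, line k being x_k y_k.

161 24
51841 7728

√45 → a₀=6, period (1,2,2,2,1,12); ℓ=6 even so k=5
a_0=6:  p_0=6·1+0=6,  q_0=6·0+1=1
…
a_2=2:  p_2=2·7+6=20,  q_2=2·1+1=3
a_3=2:  p_3=2·20+7=47,  q_3=2·3+1=7
a_4=2:  p_4=2·47+20=114,  q_4=2·7+3=17
a_5=1:  p_5=1·114+47=161,  q_5=1·17+7=24
→ (161, 24).  Check: 161²=25921, 45·24²=25920, difference 1.
(161+24√45)^2 = 51841 + 7728√45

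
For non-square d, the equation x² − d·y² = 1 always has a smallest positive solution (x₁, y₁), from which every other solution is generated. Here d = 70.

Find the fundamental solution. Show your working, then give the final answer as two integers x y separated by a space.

251 30

√70 → a₀=8, period (2,1,2,1,2,16); ℓ=6 even so k=5
a_0=8:  p_0=8·1+0=8,  q_0=8·0+1=1
…
a_4=1:  p_4=1·67+25=92,  q_4=1·8+3=11
a_5=2:  p_5=2·92+67=251,  q_5=2·11+8=30
(x₁, y₁) = (251, 30);  251² − 70·30² = 1 ✓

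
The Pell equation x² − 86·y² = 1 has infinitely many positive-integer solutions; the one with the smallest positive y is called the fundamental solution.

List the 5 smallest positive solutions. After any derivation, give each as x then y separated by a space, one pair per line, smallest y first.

√86 → a₀=9, period (3,1,1,1,8,1,1,1,3,18); ℓ=10 even so k=9
i=0: a=9 ⇒ p=9, q=1
i=1: a=3 ⇒ p=28, q=3
…
i=4: a=1 ⇒ p=102, q=11
…
i=7: a=1 ⇒ p=1864, q=201
i=8: a=1 ⇒ p=2847, q=307
i=9: a=3 ⇒ p=10405, q=1122
(x₁, y₁) = (10405, 1122);  10405² − 86·1122² = 1 ✓
k=2:  x_2 = 10405·10405+86·1122·1122 = 216528049,  y_2 = 10405·1122+1122·10405 = 23348820
k=3:  x_3 = 10405·216528049+86·1122·23348820 = 4505948689285,  y_3 = 10405·23348820+1122·216528049 = 485888943078
k=4:  x_4 = 10405·4505948689285+86·1122·485888943078 = 93768792007492801,  y_4 = 10405·485888943078+1122·4505948689285 = 10111348882104360
k=5:  x_5 = 10405·93768792007492801+86·1122·10111348882104360 = 1951328557169976499525,  y_5 = 10405·10111348882104360+1122·93768792007492801 = 210417169750702788522

10405 1122
216528049 23348820
4505948689285 485888943078
93768792007492801 10111348882104360
1951328557169976499525 210417169750702788522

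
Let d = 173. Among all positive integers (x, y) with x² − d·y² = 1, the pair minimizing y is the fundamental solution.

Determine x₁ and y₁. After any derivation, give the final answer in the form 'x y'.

2499849 190060

[13; 6,1,1,6,26] for √173; ℓ=5 ⇒ convergent index 9
a_0=13:  p_0=13·1+0=13,  q_0=13·0+1=1
a_1=6:  p_1=6·13+1=79,  q_1=6·1+0=6
…
a_3=1:  p_3=1·92+79=171,  q_3=1·7+6=13
a_4=6:  p_4=6·171+92=1118,  q_4=6·13+7=85
a_5=26:  p_5=26·1118+171=29239,  q_5=26·85+13=2223
…
a_7=1:  p_7=1·176552+29239=205791,  q_7=1·13423+2223=15646
a_8=1:  p_8=1·205791+176552=382343,  q_8=1·15646+13423=29069
a_9=6:  p_9=6·382343+205791=2499849,  q_9=6·29069+15646=190060
→ (2499849, 190060).  Check: 2499849²=6249245022801, 173·190060²=6249245022800, difference 1.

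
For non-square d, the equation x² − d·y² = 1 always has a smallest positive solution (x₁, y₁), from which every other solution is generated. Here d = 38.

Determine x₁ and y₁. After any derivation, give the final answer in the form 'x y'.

√38 = [6; 6,12, …], period ℓ=2 (even) → k=1
k=0  a_k=6  p_k/q_k = 6/1
k=1  a_k=6  p_k/q_k = 37/6
→ (37, 6).  Check: 37²=1369, 38·6²=1368, difference 1.

37 6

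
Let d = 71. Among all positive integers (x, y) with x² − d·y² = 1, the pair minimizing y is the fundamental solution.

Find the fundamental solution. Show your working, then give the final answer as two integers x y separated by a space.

3480 413

[8; 2,2,1,7,1,2,2,16] for √71; ℓ=8 ⇒ convergent index 7
i=0: a=8 ⇒ p=8, q=1
…
i=3: a=1 ⇒ p=59, q=7
…
i=6: a=2 ⇒ p=1483, q=176
i=7: a=2 ⇒ p=3480, q=413
(x₁, y₁) = (3480, 413);  3480² − 71·413² = 1 ✓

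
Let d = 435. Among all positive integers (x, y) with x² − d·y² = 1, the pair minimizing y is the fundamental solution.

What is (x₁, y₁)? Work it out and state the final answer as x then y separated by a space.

146 7

√435 = [20; 1,5,1,40, …], period ℓ=4 (even) → k=3
k=0  a_k=20  p_k/q_k = 20/1
…
k=2  a_k=5  p_k/q_k = 125/6
k=3  a_k=1  p_k/q_k = 146/7
→ (146, 7).  Check: 146²=21316, 435·7²=21315, difference 1.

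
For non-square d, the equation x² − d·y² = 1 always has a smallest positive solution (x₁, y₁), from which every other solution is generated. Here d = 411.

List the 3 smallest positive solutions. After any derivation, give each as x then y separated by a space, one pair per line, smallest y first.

49730 2453
4946145799 243975380
491943661118810 24265791292347

d=411: √d = [20; 3,1,1,1,19,1,1,1,3,40] (ℓ=10, even), read p_9/q_9
a_0=20:  p_0=20·1+0=20,  q_0=20·0+1=1
a_1=3:  p_1=3·20+1=61,  q_1=3·1+0=3
…
a_3=1:  p_3=1·81+61=142,  q_3=1·4+3=7
a_4=1:  p_4=1·142+81=223,  q_4=1·7+4=11
…
a_8=1:  p_8=1·8981+4602=13583,  q_8=1·443+227=670
a_9=3:  p_9=3·13583+8981=49730,  q_9=3·670+443=2453
(x₁, y₁) = (49730, 2453);  49730² − 411·2453² = 1 ✓
(x_2, y_2) = (49730·49730 + 411·2453·2453, 49730·2453 + 2453·49730) = (4946145799, 243975380)
(x_3, y_3) = (49730·4946145799 + 411·2453·243975380, 49730·243975380 + 2453·4946145799) = (491943661118810, 24265791292347)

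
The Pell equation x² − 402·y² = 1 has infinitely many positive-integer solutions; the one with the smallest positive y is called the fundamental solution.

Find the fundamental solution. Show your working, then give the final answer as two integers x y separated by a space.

401 20

√402 → a₀=20, period (20,40); ℓ=2 even so k=1
k=0  a_k=20  p_k/q_k = 20/1
k=1  a_k=20  p_k/q_k = 401/20
(x₁, y₁) = (401, 20);  401² − 402·20² = 1 ✓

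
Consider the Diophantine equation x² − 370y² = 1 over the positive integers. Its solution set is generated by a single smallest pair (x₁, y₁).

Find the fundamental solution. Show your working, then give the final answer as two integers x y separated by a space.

213859 11118

d=370: √d = [19; 4,4,38] (ℓ=3, odd), read p_5/q_5
step 0: (19, 1)  from 19·(1,0) + (0,1)
step 1: (77, 4)  from 4·(19,1) + (1,0)
…
step 4: (50339, 2617)  from 4·(12503,650) + (327,17)
step 5: (213859, 11118)  from 4·(50339,2617) + (12503,650)
→ (213859, 11118).  Check: 213859²=45735671881, 370·11118²=45735671880, difference 1.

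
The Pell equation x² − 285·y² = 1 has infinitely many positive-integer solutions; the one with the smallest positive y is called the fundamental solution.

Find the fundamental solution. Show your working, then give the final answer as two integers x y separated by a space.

[16; 1,7,2,7,1,32] for √285; ℓ=6 ⇒ convergent index 5
a_0=16:  p_0=16·1+0=16,  q_0=16·0+1=1
…
a_2=7:  p_2=7·17+16=135,  q_2=7·1+1=8
a_3=2:  p_3=2·135+17=287,  q_3=2·8+1=17
a_4=7:  p_4=7·287+135=2144,  q_4=7·17+8=127
a_5=1:  p_5=1·2144+287=2431,  q_5=1·127+17=144
(x₁, y₁) = (2431, 144);  2431² − 285·144² = 1 ✓

2431 144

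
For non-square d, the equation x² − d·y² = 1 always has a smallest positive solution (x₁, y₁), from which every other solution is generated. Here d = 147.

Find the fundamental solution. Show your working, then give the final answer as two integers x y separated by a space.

√147 = [12; 8,24, …], period ℓ=2 (even) → k=1
step 0: (12, 1)  from 12·(1,0) + (0,1)
step 1: (97, 8)  from 8·(12,1) + (1,0)
(x₁, y₁) = (97, 8);  97² − 147·8² = 1 ✓

97 8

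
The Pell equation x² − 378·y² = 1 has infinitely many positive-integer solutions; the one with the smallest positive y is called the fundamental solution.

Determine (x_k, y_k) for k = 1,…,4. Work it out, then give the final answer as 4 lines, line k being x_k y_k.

√378 → a₀=19, period (2,3,1,4,1,3,2,38); ℓ=8 even so k=7
a_0=19:  p_0=19·1+0=19,  q_0=19·0+1=1
…
a_4=4:  p_4=4·175+136=836,  q_4=4·9+7=43
…
a_6=3:  p_6=3·1011+836=3869,  q_6=3·52+43=199
a_7=2:  p_7=2·3869+1011=8749,  q_7=2·199+52=450
fundamental: x₁=8749, y₁=450  (since 76545001 − 378·202500 = 1)
(8749+450√378)^2 = 153090001 + 7874100√378
(8749+450√378)^3 = 2678768828749 + 137781001350√378
(8749+450√378)^4 = 46873096812360001 + 2410891953748200√378

8749 450
153090001 7874100
2678768828749 137781001350
46873096812360001 2410891953748200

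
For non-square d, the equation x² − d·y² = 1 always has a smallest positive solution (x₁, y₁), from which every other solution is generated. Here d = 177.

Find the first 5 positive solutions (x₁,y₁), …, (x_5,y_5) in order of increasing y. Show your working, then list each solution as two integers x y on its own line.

√177 → a₀=13, period (3,3,2,8,2,3,3,26); ℓ=8 even so k=7
k=0  a_k=13  p_k/q_k = 13/1
k=1  a_k=3  p_k/q_k = 40/3
k=2  a_k=3  p_k/q_k = 133/10
k=3  a_k=2  p_k/q_k = 306/23
k=4  a_k=8  p_k/q_k = 2581/194
k=5  a_k=2  p_k/q_k = 5468/411
k=6  a_k=3  p_k/q_k = 18985/1427
k=7  a_k=3  p_k/q_k = 62423/4692
fundamental: x₁=62423, y₁=4692  (since 3896630929 − 177·22014864 = 1)
(x_2, y_2) = (62423·62423 + 177·4692·4692, 62423·4692 + 4692·62423) = (7793261857, 585777432)
(x_3, y_3) = (62423·7793261857 + 177·4692·585777432, 62423·585777432 + 4692·7793261857) = (972957569736599, 73131969270780)
(x_4, y_4) = (62423·972957569736599 + 177·4692·73131969270780, 62423·73131969270780 + 4692·972957569736599) = (121469860743542176897, 9130233834994022448)
(x_5, y_5) = (62423·121469860743542176897 + 177·4692·9130233834994022448, 62423·9130233834994022448 + 4692·121469860743542176897) = (15165026233415309047146263, 1139873173290531757272228)

62423 4692
7793261857 585777432
972957569736599 73131969270780
121469860743542176897 9130233834994022448
15165026233415309047146263 1139873173290531757272228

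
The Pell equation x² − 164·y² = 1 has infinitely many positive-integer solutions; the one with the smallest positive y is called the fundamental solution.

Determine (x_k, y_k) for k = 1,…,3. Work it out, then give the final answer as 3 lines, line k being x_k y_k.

√164 = [12; 1,4,6,4,1,24, …], period ℓ=6 (even) → k=5
a_0=12:  p_0=12·1+0=12,  q_0=12·0+1=1
a_1=1:  p_1=1·12+1=13,  q_1=1·1+0=1
…
a_3=6:  p_3=6·64+13=397,  q_3=6·5+1=31
a_4=4:  p_4=4·397+64=1652,  q_4=4·31+5=129
a_5=1:  p_5=1·1652+397=2049,  q_5=1·129+31=160
fundamental: x₁=2049, y₁=160  (since 4198401 − 164·25600 = 1)
(2049+160√164)^2 = 8396801 + 655680√164
(2049+160√164)^3 = 34410088449 + 2686976480√164

2049 160
8396801 655680
34410088449 2686976480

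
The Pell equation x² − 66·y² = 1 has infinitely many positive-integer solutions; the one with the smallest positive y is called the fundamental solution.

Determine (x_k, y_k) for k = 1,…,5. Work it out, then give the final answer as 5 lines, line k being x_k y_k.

[8; 8,16] for √66; ℓ=2 ⇒ convergent index 1
a_0=8:  p_0=8·1+0=8,  q_0=8·0+1=1
a_1=8:  p_1=8·8+1=65,  q_1=8·1+0=8
(x₁, y₁) = (65, 8);  65² − 66·8² = 1 ✓
n=2: (65,8)∘(65,8) = (65·65+66·8·8, 65·8+8·65) = (8449,1040)
n=3: (8449,1040)∘(65,8) = (65·8449+66·8·1040, 65·1040+8·8449) = (1098305,135192)
n=4: (1098305,135192)∘(65,8) = (65·1098305+66·8·135192, 65·135192+8·1098305) = (142771201,17573920)
n=5: (142771201,17573920)∘(65,8) = (65·142771201+66·8·17573920, 65·17573920+8·142771201) = (18559157825,2284474408)

65 8
8449 1040
1098305 135192
142771201 17573920
18559157825 2284474408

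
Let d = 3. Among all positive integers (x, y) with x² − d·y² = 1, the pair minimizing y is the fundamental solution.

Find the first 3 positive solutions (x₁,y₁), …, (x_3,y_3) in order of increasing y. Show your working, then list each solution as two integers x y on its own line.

2 1
7 4
26 15

d=3: √d = [1; 1,2] (ℓ=2, even), read p_1/q_1
i=0: a=1 ⇒ p=1, q=1
i=1: a=1 ⇒ p=2, q=1
fundamental: x₁=2, y₁=1  (since 4 − 3·1 = 1)
k=2:  x_2 = 2·2+3·1·1 = 7,  y_2 = 2·1+1·2 = 4
k=3:  x_3 = 2·7+3·1·4 = 26,  y_3 = 2·4+1·7 = 15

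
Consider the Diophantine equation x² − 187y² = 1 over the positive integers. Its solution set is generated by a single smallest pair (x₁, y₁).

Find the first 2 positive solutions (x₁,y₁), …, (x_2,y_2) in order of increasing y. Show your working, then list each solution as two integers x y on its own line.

1682 123
5658247 413772

d=187: √d = [13; 1,2,13,2,1,26] (ℓ=6, even), read p_5/q_5
step 0: (13, 1)  from 13·(1,0) + (0,1)
step 1: (14, 1)  from 1·(13,1) + (1,0)
…
step 4: (1135, 83)  from 2·(547,40) + (41,3)
step 5: (1682, 123)  from 1·(1135,83) + (547,40)
→ (1682, 123).  Check: 1682²=2829124, 187·123²=2829123, difference 1.
k=2:  x_2 = 1682·1682+187·123·123 = 5658247,  y_2 = 1682·123+123·1682 = 413772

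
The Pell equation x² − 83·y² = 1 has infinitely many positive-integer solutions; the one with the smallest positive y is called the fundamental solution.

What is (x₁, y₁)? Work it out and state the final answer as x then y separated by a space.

82 9

d=83: √d = [9; 9,18] (ℓ=2, even), read p_1/q_1
a_0=9:  p_0=9·1+0=9,  q_0=9·0+1=1
a_1=9:  p_1=9·9+1=82,  q_1=9·1+0=9
(x₁, y₁) = (82, 9);  82² − 83·9² = 1 ✓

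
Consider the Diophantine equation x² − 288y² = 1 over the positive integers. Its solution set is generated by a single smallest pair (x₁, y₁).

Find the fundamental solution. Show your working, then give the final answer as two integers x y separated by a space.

√288 = [16; 1,32, …], period ℓ=2 (even) → k=1
k=0  a_k=16  p_k/q_k = 16/1
k=1  a_k=1  p_k/q_k = 17/1
→ (17, 1).  Check: 17²=289, 288·1²=288, difference 1.

17 1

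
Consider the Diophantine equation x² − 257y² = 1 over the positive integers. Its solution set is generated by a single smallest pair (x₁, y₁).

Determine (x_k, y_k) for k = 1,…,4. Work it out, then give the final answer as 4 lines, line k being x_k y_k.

√257 → a₀=16, period (32); ℓ=1 odd so k=1
k=0  a_k=16  p_k/q_k = 16/1
k=1  a_k=32  p_k/q_k = 513/32
(x₁, y₁) = (513, 32);  513² − 257·32² = 1 ✓
n=2: (513,32)∘(513,32) = (513·513+257·32·32, 513·32+32·513) = (526337,32832)
n=3: (526337,32832)∘(513,32) = (513·526337+257·32·32832, 513·32832+32·526337) = (540021249,33685600)
n=4: (540021249,33685600)∘(513,32) = (513·540021249+257·32·33685600, 513·33685600+32·540021249) = (554061275137,34561392768)

513 32
526337 32832
540021249 33685600
554061275137 34561392768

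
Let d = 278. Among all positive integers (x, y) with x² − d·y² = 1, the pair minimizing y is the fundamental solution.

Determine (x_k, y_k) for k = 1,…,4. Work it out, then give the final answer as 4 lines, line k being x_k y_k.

2501 150
12510001 750300
62575022501 3753000450
313000250040001 18772507500600

d=278: √d = [16; 1,2,16,2,1,32] (ℓ=6, even), read p_5/q_5
k=0  a_k=16  p_k/q_k = 16/1
k=1  a_k=1  p_k/q_k = 17/1
k=2  a_k=2  p_k/q_k = 50/3
k=3  a_k=16  p_k/q_k = 817/49
k=4  a_k=2  p_k/q_k = 1684/101
k=5  a_k=1  p_k/q_k = 2501/150
→ (2501, 150).  Check: 2501²=6255001, 278·150²=6255000, difference 1.
(x_2, y_2) = (2501·2501 + 278·150·150, 2501·150 + 150·2501) = (12510001, 750300)
(x_3, y_3) = (2501·12510001 + 278·150·750300, 2501·750300 + 150·12510001) = (62575022501, 3753000450)
(x_4, y_4) = (2501·62575022501 + 278·150·3753000450, 2501·3753000450 + 150·62575022501) = (313000250040001, 18772507500600)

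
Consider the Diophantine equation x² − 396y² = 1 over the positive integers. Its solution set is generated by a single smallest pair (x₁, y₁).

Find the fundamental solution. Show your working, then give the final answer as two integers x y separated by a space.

199 10

√396 → a₀=19, period (1,8,1,38); ℓ=4 even so k=3
k=0  a_k=19  p_k/q_k = 19/1
k=1  a_k=1  p_k/q_k = 20/1
k=2  a_k=8  p_k/q_k = 179/9
k=3  a_k=1  p_k/q_k = 199/10
→ (199, 10).  Check: 199²=39601, 396·10²=39600, difference 1.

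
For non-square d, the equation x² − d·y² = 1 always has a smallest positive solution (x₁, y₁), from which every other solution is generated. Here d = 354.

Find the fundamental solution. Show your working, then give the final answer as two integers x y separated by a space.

√354 = [18; 1,4,2,2,18,2,2,4,1,36, …], period ℓ=10 (even) → k=9
i=0: a=18 ⇒ p=18, q=1
i=1: a=1 ⇒ p=19, q=1
i=2: a=4 ⇒ p=94, q=5
…
i=4: a=2 ⇒ p=508, q=27
…
i=6: a=2 ⇒ p=19210, q=1021
i=7: a=2 ⇒ p=47771, q=2539
i=8: a=4 ⇒ p=210294, q=11177
i=9: a=1 ⇒ p=258065, q=13716
→ (258065, 13716).  Check: 258065²=66597544225, 354·13716²=66597544224, difference 1.

258065 13716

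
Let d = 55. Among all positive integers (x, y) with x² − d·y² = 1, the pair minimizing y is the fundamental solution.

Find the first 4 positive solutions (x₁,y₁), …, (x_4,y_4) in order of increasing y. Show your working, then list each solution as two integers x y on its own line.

[7; 2,2,2,14] for √55; ℓ=4 ⇒ convergent index 3
k=0  a_k=7  p_k/q_k = 7/1
k=1  a_k=2  p_k/q_k = 15/2
k=2  a_k=2  p_k/q_k = 37/5
k=3  a_k=2  p_k/q_k = 89/12
→ (89, 12).  Check: 89²=7921, 55·12²=7920, difference 1.
(x_2, y_2) = (89·89 + 55·12·12, 89·12 + 12·89) = (15841, 2136)
(x_3, y_3) = (89·15841 + 55·12·2136, 89·2136 + 12·15841) = (2819609, 380196)
(x_4, y_4) = (89·2819609 + 55·12·380196, 89·380196 + 12·2819609) = (501874561, 67672752)

89 12
15841 2136
2819609 380196
501874561 67672752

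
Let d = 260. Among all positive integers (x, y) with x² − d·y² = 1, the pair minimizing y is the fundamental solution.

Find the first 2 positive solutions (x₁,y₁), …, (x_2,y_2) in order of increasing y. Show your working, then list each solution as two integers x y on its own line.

129 8
33281 2064

√260 → a₀=16, period (8,32); ℓ=2 even so k=1
i=0: a=16 ⇒ p=16, q=1
i=1: a=8 ⇒ p=129, q=8
fundamental: x₁=129, y₁=8  (since 16641 − 260·64 = 1)
n=2: (129,8)∘(129,8) = (129·129+260·8·8, 129·8+8·129) = (33281,2064)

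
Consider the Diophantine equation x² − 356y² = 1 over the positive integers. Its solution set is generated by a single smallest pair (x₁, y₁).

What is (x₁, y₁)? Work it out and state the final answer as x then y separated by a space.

d=356: √d = [18; 1,6,1,1,2,…,6,1,36] (ℓ=14, even), read p_13/q_13
k=0  a_k=18  p_k/q_k = 18/1
…
k=2  a_k=6  p_k/q_k = 132/7
k=3  a_k=1  p_k/q_k = 151/8
…
k=5  a_k=2  p_k/q_k = 717/38
k=6  a_k=1  p_k/q_k = 1000/53
k=7  a_k=8  p_k/q_k = 8717/462
…
k=11  a_k=1  p_k/q_k = 66019/3499
k=12  a_k=6  p_k/q_k = 433982/23001
k=13  a_k=1  p_k/q_k = 500001/26500
fundamental: x₁=500001, y₁=26500  (since 250001000001 − 356·702250000 = 1)

500001 26500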